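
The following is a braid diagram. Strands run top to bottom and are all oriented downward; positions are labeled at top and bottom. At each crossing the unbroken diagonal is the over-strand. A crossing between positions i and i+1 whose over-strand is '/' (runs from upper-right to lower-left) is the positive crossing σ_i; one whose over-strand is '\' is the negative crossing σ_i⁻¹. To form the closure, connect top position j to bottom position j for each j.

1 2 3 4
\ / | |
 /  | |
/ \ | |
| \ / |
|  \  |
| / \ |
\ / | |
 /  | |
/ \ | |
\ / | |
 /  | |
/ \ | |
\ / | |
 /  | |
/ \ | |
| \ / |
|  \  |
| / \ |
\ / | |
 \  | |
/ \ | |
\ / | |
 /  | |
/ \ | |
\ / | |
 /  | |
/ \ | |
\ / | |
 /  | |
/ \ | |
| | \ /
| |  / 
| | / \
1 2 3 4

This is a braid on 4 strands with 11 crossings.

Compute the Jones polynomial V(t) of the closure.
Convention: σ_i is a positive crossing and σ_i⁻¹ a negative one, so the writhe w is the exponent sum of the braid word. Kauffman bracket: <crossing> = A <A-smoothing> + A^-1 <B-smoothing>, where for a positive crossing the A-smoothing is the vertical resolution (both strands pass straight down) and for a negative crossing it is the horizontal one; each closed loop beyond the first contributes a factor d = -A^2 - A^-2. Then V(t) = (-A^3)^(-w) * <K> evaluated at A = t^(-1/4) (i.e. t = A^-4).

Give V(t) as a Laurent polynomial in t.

t^8 - 2*t^7 + 3*t^6 - 4*t^5 + 3*t^4 - 3*t^3 + 3*t^2 - t + 1

Derivation:
Reading the diagram top to bottom ('/'-over between positions i,i+1 = s_i, '\'-over = s_i^-1): braid word = s1 s2^-1 s1 s1 s1 s2^-1 s1^-1 s1 s1 s1 s3.
The presented braid s1 s2^-1 s1 s1 s1 s2^-1 s1^-1 s1 s1 s1 s3 on 4 strands reduces by inverse Markov moves (closure unchanged at each step):
  Destabilize: the word has the form β·s3 where s3 occurs only as the final letter (β ∈ B_3); drop it and the last strand → 3 strands.
Reduced to β = s1 s2^-1 s1 s1 s1 s2^-1 s1^-1 s1 s1 s1 on 3 strands, 10 crossings.
Compute on β:
First cancel adjacent σ_i σ_i⁻¹ pairs (Reidemeister II — same braid, same closure): s1 s2^-1 s1 s1 s1 s2^-1 s1^-1 s1 s1 s1 → s1 s2^-1 s1 s1 s1 s2^-1 s1 s1.
Braid: s1 s2^-1 s1 s1 s1 s2^-1 s1 s1 on 3 strands, 8 crossings.
Writhe w = (#positive) - (#negative) = 6 - 2 = 4.
Enumerate smoothing states for the bracket polynomial. There are 2^8 = 256 states.
Each crossing splits two ways (0=vertical, 1=horizontal). The state's weight is A^(#A-smoothings - #B-smoothings) * d^(loops - 1).
Tabulate the states by total A-exponent and number of loops L (A-exp: L × count):
  A^8: L=3 ×1
  A^6: L=2 ×8
  A^4: L=1 ×21, L=3 ×7
  A^2: L=2 ×54, L=4 ×2
  A^0: L=3 ×70
  A^-2: L=4 ×56
  A^-4: L=5 ×28
  A^-6: L=6 ×8
  A^-8: L=7 ×1
Each group contributes A^e * Σ count * d^(L-1):
Powers of d = -A^2 - A^-2: d^2 = A^4 + 2 + A^-4; d^3 = -A^6 - 3*A^2 - 3*A^-2 - A^-6; d^4 = A^8 + 4*A^4 + 6 + 4*A^-4 + A^-8; d^5 = -A^10 - 5*A^6 - 10*A^2 - 10*A^-2 - 5*A^-6 - A^-10; d^6 = A^12 + 6*A^8 + 15*A^4 + 20 + 15*A^-4 + 6*A^-8 + A^-12.
  A^8 * (d^2) = A^12 + 2*A^8 + A^4
  A^6 * (8*d) = -8*A^8 - 8*A^4
  A^4 * (21 + 7*d^2) = 7*A^8 + 35*A^4 + 7
  A^2 * (54*d + 2*d^3) = -2*A^8 - 60*A^4 - 60 - 2*A^-4
  A^0 * (70*d^2) = 70*A^4 + 140 + 70*A^-4
  A^-2 * (56*d^3) = -56*A^4 - 168 - 168*A^-4 - 56*A^-8
  A^-4 * (28*d^4) = 28*A^4 + 112 + 168*A^-4 + 112*A^-8 + 28*A^-12
  A^-6 * (8*d^5) = -8*A^4 - 40 - 80*A^-4 - 80*A^-8 - 40*A^-12 - 8*A^-16
  A^-8 * (d^6) = A^4 + 6 + 15*A^-4 + 20*A^-8 + 15*A^-12 + 6*A^-16 + A^-20
Summing the groups: <K> = A^12 - A^8 + 3*A^4 - 3 + 3*A^-4 - 4*A^-8 + 3*A^-12 - 2*A^-16 + A^-20
Normalise by the writhe: (-A^3)^(-w) = (-A^3)^(-4) = A^-12, so f(A) = A^-12 * <K> = 1 - A^-4 + 3*A^-8 - 3*A^-12 + 3*A^-16 - 4*A^-20 + 3*A^-24 - 2*A^-28 + A^-32.
Substitute A = t^(-1/4), i.e. A^e → t^(-e/4): V(t) = t^8 - 2*t^7 + 3*t^6 - 4*t^5 + 3*t^4 - 3*t^3 + 3*t^2 - t + 1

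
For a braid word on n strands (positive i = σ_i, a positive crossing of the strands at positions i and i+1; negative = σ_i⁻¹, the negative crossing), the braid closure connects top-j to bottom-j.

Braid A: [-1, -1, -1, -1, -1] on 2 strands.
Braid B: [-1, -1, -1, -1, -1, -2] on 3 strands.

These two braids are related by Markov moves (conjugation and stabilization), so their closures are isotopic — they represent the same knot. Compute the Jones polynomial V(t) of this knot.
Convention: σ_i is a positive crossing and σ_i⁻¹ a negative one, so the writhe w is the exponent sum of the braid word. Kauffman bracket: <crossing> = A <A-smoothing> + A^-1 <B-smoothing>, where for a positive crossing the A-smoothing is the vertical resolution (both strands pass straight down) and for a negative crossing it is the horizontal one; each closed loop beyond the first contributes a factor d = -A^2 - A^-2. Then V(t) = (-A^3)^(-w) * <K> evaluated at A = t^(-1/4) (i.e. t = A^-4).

Markov-equivalent braids have isotopic closures, hence identical knot invariants. Strip the Markov moves from each word to reach a common short braid β, then compute V(t) once on β.
Braid A: s1^-1 s1^-1 s1^-1 s1^-1 s1^-1 on 2 strands has no conjugating prefix/suffix or stabilization to strip; take β = s1^-1 s1^-1 s1^-1 s1^-1 s1^-1.
Braid B: s1^-1 s1^-1 s1^-1 s1^-1 s1^-1 s2^-1 on 3 strands reduces by inverse Markov moves (closure unchanged at each step):
  Destabilize: the word has the form β·s2^-1 where s2^-1 occurs only as the final letter (β ∈ B_2); drop it and the last strand → 2 strands.
Reduced to β = s1^-1 s1^-1 s1^-1 s1^-1 s1^-1 on 2 strands, 5 crossings.
Both give the same β = s1^-1 s1^-1 s1^-1 s1^-1 s1^-1 on 2 strands, so one state sum suffices:
Braid: s1^-1 s1^-1 s1^-1 s1^-1 s1^-1 on 2 strands, 5 crossings.
Writhe w = (#positive) - (#negative) = 0 - 5 = -5.
Enumerate smoothing states for the bracket polynomial. There are 2^5 = 32 states.
Smooth each crossing (0=||, 1=⌣⌢); contribution A^(Σ sign_k(1-2s_k)) * d^(L-1).
  state 00000: A-exp=-5, loops=2, term = A^-5 * d^1
  state 00001: A-exp=-3, loops=1, term = A^-3 * d^0
  state 00010: A-exp=-3, loops=1, term = A^-3 * d^0
  state 00011: A-exp=-1, loops=2, term = A^-1 * d^1
  state 00100: A-exp=-3, loops=1, term = A^-3 * d^0
  state 00101: A-exp=-1, loops=2, term = A^-1 * d^1
  state 00110: A-exp=-1, loops=2, term = A^-1 * d^1
  state 00111: A-exp=+1, loops=3, term = A^1 * d^2
  state 01000: A-exp=-3, loops=1, term = A^-3 * d^0
  state 01001: A-exp=-1, loops=2, term = A^-1 * d^1
  state 01010: A-exp=-1, loops=2, term = A^-1 * d^1
  state 01011: A-exp=+1, loops=3, term = A^1 * d^2
  state 01100: A-exp=-1, loops=2, term = A^-1 * d^1
  state 01101: A-exp=+1, loops=3, term = A^1 * d^2
  state 01110: A-exp=+1, loops=3, term = A^1 * d^2
  state 01111: A-exp=+3, loops=4, term = A^3 * d^3
  state 10000: A-exp=-3, loops=1, term = A^-3 * d^0
  state 10001: A-exp=-1, loops=2, term = A^-1 * d^1
  state 10010: A-exp=-1, loops=2, term = A^-1 * d^1
  state 10011: A-exp=+1, loops=3, term = A^1 * d^2
  state 10100: A-exp=-1, loops=2, term = A^-1 * d^1
  state 10101: A-exp=+1, loops=3, term = A^1 * d^2
  state 10110: A-exp=+1, loops=3, term = A^1 * d^2
  state 10111: A-exp=+3, loops=4, term = A^3 * d^3
  state 11000: A-exp=-1, loops=2, term = A^-1 * d^1
  state 11001: A-exp=+1, loops=3, term = A^1 * d^2
  state 11010: A-exp=+1, loops=3, term = A^1 * d^2
  state 11011: A-exp=+3, loops=4, term = A^3 * d^3
  state 11100: A-exp=+1, loops=3, term = A^1 * d^2
  state 11101: A-exp=+3, loops=4, term = A^3 * d^3
  state 11110: A-exp=+3, loops=4, term = A^3 * d^3
  state 11111: A-exp=+5, loops=5, term = A^5 * d^4
Collect the terms by A-exponent (count of states per loop number):
Powers of d = -A^2 - A^-2: d^2 = A^4 + 2 + A^-4; d^3 = -A^6 - 3*A^2 - 3*A^-2 - A^-6; d^4 = A^8 + 4*A^4 + 6 + 4*A^-4 + A^-8.
  A^5 * (d^4) = A^13 + 4*A^9 + 6*A^5 + 4*A + A^-3
  A^3 * (5*d^3) = -5*A^9 - 15*A^5 - 15*A - 5*A^-3
  A^1 * (10*d^2) = 10*A^5 + 20*A + 10*A^-3
  A^-1 * (10*d) = -10*A - 10*A^-3
  A^-3 * (5) = 5*A^-3
  A^-5 * (d) = -A^-3 - A^-7
Summing the groups: <K> = A^13 - A^9 + A^5 - A - A^-7
Normalise by the writhe: (-A^3)^(-w) = (-A^3)^(5) = -A^15, so f(A) = -A^15 * <K> = -A^28 + A^24 - A^20 + A^16 + A^8.
Substitute A = t^(-1/4), i.e. A^e → t^(-e/4): V(t) = t^-2 + t^-4 - t^-5 + t^-6 - t^-7

Answer: t^-2 + t^-4 - t^-5 + t^-6 - t^-7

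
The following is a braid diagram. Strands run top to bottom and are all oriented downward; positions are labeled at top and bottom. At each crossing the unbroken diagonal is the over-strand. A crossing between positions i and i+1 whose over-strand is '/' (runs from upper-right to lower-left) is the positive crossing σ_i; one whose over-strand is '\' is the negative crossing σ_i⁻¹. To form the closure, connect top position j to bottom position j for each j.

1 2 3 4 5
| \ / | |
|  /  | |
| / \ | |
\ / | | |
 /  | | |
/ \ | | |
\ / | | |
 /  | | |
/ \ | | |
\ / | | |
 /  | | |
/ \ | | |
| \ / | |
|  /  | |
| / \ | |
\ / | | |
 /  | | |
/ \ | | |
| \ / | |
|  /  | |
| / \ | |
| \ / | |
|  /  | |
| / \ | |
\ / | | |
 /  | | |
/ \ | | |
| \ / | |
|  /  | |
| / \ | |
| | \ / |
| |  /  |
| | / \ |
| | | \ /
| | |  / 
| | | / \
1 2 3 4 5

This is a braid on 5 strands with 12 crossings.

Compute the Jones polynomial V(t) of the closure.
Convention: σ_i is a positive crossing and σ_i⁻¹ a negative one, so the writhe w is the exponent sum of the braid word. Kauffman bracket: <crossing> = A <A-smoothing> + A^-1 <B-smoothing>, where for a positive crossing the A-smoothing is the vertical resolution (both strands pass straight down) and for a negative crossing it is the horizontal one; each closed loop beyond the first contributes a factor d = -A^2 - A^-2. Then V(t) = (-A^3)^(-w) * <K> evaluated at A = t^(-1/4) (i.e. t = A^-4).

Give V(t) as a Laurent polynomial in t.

Reading the diagram top to bottom ('/'-over between positions i,i+1 = s_i, '\'-over = s_i^-1): braid word = s2 s1 s1 s1 s2 s1 s2 s2 s1 s2 s3 s4.
The presented braid s2 s1 s1 s1 s2 s1 s2 s2 s1 s2 s3 s4 on 5 strands reduces by inverse Markov moves (closure unchanged at each step):
  Destabilize: the word has the form β·s4 where s4 occurs only as the final letter (β ∈ B_4); drop it and the last strand → 4 strands.
  Destabilize: the word has the form β·s3 where s3 occurs only as the final letter (β ∈ B_3); drop it and the last strand → 3 strands.
Reduced to β = s2 s1 s1 s1 s2 s1 s2 s2 s1 s2 on 3 strands, 10 crossings.
Compute on β:
Braid: s2 s1 s1 s1 s2 s1 s2 s2 s1 s2 on 3 strands, 10 crossings.
Writhe w = (#positive) - (#negative) = 10 - 0 = 10.
Enumerate smoothing states for the bracket polynomial. There are 2^10 = 1024 states.
For each crossing: s=0 is the vertical smoothing, s=1 horizontal. Crossing k contributes A^(sign_k * (1 - 2*s_k)); loop factor d = -A^2 - A^-2.
Tabulate the states by total A-exponent and number of loops L (A-exp: L × count):
  A^10: L=3 ×1
  A^8: L=2 ×10
  A^6: L=1 ×25, L=3 ×20
  A^4: L=2 ×100, L=4 ×20
  A^2: L=1 ×36, L=3 ×164, L=5 ×10
  A^0: L=2 ×108, L=4 ×142, L=6 ×2
  A^-2: L=1 ×12, L=3 ×129, L=5 ×69
  A^-4: L=2 ×24, L=4 ×78, L=6 ×18
  A^-6: L=3 ×19, L=5 ×24, L=7 ×2
  A^-8: L=4 ×7, L=6 ×3
  A^-10: L=5 ×1
Each group contributes A^e * Σ count * d^(L-1):
Powers of d = -A^2 - A^-2: d^2 = A^4 + 2 + A^-4; d^3 = -A^6 - 3*A^2 - 3*A^-2 - A^-6; d^4 = A^8 + 4*A^4 + 6 + 4*A^-4 + A^-8; d^5 = -A^10 - 5*A^6 - 10*A^2 - 10*A^-2 - 5*A^-6 - A^-10; d^6 = A^12 + 6*A^8 + 15*A^4 + 20 + 15*A^-4 + 6*A^-8 + A^-12.
  A^10 * (d^2) = A^14 + 2*A^10 + A^6
  A^8 * (10*d) = -10*A^10 - 10*A^6
  A^6 * (25 + 20*d^2) = 20*A^10 + 65*A^6 + 20*A^2
  A^4 * (100*d + 20*d^3) = -20*A^10 - 160*A^6 - 160*A^2 - 20*A^-2
  A^2 * (36 + 164*d^2 + 10*d^4) = 10*A^10 + 204*A^6 + 424*A^2 + 204*A^-2 + 10*A^-6
  A^0 * (108*d + 142*d^3 + 2*d^5) = -2*A^10 - 152*A^6 - 554*A^2 - 554*A^-2 - 152*A^-6 - 2*A^-10
  A^-2 * (12 + 129*d^2 + 69*d^4) = 69*A^6 + 405*A^2 + 684*A^-2 + 405*A^-6 + 69*A^-10
  A^-4 * (24*d + 78*d^3 + 18*d^5) = -18*A^6 - 168*A^2 - 438*A^-2 - 438*A^-6 - 168*A^-10 - 18*A^-14
  A^-6 * (19*d^2 + 24*d^4 + 2*d^6) = 2*A^6 + 36*A^2 + 145*A^-2 + 222*A^-6 + 145*A^-10 + 36*A^-14 + 2*A^-18
  A^-8 * (7*d^3 + 3*d^5) = -3*A^2 - 22*A^-2 - 51*A^-6 - 51*A^-10 - 22*A^-14 - 3*A^-18
  A^-10 * (d^4) = A^-2 + 4*A^-6 + 6*A^-10 + 4*A^-14 + A^-18
Summing the groups: <K> = A^14 + A^6 - A^-10
Normalise by the writhe: (-A^3)^(-w) = (-A^3)^(-10) = A^-30, so f(A) = A^-30 * <K> = A^-16 + A^-24 - A^-40.
Substitute A = t^(-1/4), i.e. A^e → t^(-e/4): V(t) = -t^10 + t^6 + t^4

Answer: -t^10 + t^6 + t^4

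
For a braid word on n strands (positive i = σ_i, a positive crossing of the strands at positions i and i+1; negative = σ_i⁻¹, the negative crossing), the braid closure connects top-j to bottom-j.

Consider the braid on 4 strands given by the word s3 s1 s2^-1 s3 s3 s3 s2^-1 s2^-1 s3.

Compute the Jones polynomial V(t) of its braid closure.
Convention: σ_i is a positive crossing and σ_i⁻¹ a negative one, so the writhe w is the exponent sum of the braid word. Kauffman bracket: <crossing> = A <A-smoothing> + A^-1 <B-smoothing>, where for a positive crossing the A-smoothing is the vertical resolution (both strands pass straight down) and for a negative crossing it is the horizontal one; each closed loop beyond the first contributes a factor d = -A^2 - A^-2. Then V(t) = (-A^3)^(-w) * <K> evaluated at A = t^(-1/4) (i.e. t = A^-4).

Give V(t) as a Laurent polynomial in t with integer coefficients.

Braid: s3 s1 s2^-1 s3 s3 s3 s2^-1 s2^-1 s3 on 4 strands, 9 crossings.
Writhe w = (#positive) - (#negative) = 6 - 3 = 3.
Enumerate smoothing states for the bracket polynomial. There are 2^9 = 512 states.
For each crossing: s=0 is the vertical smoothing, s=1 horizontal. Crossing k contributes A^(sign_k * (1 - 2*s_k)); loop factor d = -A^2 - A^-2.
Tabulate the states by total A-exponent and number of loops L (A-exp: L × count):
  A^9: L=5 ×1
  A^7: L=4 ×9
  A^5: L=3 ×32, L=5 ×4
  A^3: L=2 ×51, L=4 ×32, L=6 ×1
  A^1: L=1 ×27, L=3 ×81, L=5 ×18
  A^-1: L=2 ×53, L=4 ×67, L=6 ×6
  A^-3: L=3 ×50, L=5 ×33, L=7 ×1
  A^-5: L=4 ×27, L=6 ×9
  A^-7: L=5 ×8, L=7 ×1
  A^-9: L=6 ×1
Each group contributes A^e * Σ count * d^(L-1):
Powers of d = -A^2 - A^-2: d^2 = A^4 + 2 + A^-4; d^3 = -A^6 - 3*A^2 - 3*A^-2 - A^-6; d^4 = A^8 + 4*A^4 + 6 + 4*A^-4 + A^-8; d^5 = -A^10 - 5*A^6 - 10*A^2 - 10*A^-2 - 5*A^-6 - A^-10; d^6 = A^12 + 6*A^8 + 15*A^4 + 20 + 15*A^-4 + 6*A^-8 + A^-12.
  A^9 * (d^4) = A^17 + 4*A^13 + 6*A^9 + 4*A^5 + A
  A^7 * (9*d^3) = -9*A^13 - 27*A^9 - 27*A^5 - 9*A
  A^5 * (32*d^2 + 4*d^4) = 4*A^13 + 48*A^9 + 88*A^5 + 48*A + 4*A^-3
  A^3 * (51*d + 32*d^3 + d^5) = -A^13 - 37*A^9 - 157*A^5 - 157*A - 37*A^-3 - A^-7
  A^1 * (27 + 81*d^2 + 18*d^4) = 18*A^9 + 153*A^5 + 297*A + 153*A^-3 + 18*A^-7
  A^-1 * (53*d + 67*d^3 + 6*d^5) = -6*A^9 - 97*A^5 - 314*A - 314*A^-3 - 97*A^-7 - 6*A^-11
  A^-3 * (50*d^2 + 33*d^4 + d^6) = A^9 + 39*A^5 + 197*A + 318*A^-3 + 197*A^-7 + 39*A^-11 + A^-15
  A^-5 * (27*d^3 + 9*d^5) = -9*A^5 - 72*A - 171*A^-3 - 171*A^-7 - 72*A^-11 - 9*A^-15
  A^-7 * (8*d^4 + d^6) = A^5 + 14*A + 47*A^-3 + 68*A^-7 + 47*A^-11 + 14*A^-15 + A^-19
  A^-9 * (d^5) = -A - 5*A^-3 - 10*A^-7 - 10*A^-11 - 5*A^-15 - A^-19
Summing the groups: <K> = A^17 - 2*A^13 + 3*A^9 - 5*A^5 + 4*A - 5*A^-3 + 4*A^-7 - 2*A^-11 + A^-15
Normalise by the writhe: (-A^3)^(-w) = (-A^3)^(-3) = -A^-9, so f(A) = -A^-9 * <K> = -A^8 + 2*A^4 - 3 + 5*A^-4 - 4*A^-8 + 5*A^-12 - 4*A^-16 + 2*A^-20 - A^-24.
Substitute A = t^(-1/4), i.e. A^e → t^(-e/4): V(t) = -t^6 + 2*t^5 - 4*t^4 + 5*t^3 - 4*t^2 + 5*t - 3 + 2*t^-1 - t^-2

Answer: -t^6 + 2*t^5 - 4*t^4 + 5*t^3 - 4*t^2 + 5*t - 3 + 2*t^-1 - t^-2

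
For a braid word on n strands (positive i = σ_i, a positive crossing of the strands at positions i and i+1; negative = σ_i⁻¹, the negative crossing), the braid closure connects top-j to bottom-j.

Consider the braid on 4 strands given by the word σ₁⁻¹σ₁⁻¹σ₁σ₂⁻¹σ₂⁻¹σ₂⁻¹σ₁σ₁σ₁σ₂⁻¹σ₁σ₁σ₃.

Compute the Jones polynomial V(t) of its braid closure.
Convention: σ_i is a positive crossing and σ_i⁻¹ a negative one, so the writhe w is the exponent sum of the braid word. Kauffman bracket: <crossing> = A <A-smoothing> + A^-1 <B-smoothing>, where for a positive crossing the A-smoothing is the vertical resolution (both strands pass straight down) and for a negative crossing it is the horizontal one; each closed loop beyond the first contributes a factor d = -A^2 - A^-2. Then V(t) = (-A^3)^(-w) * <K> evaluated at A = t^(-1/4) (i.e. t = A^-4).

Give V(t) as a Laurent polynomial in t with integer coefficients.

The presented braid s1^-1 s1^-1 s1 s2^-1 s2^-1 s2^-1 s1 s1 s1 s2^-1 s1 s1 s3 on 4 strands reduces by inverse Markov moves (closure unchanged at each step):
  Destabilize: the word has the form β·s3 where s3 occurs only as the final letter (β ∈ B_3); drop it and the last strand → 3 strands.
  Deconjugate: the word is γ·β·γ⁻¹ with γ = s1^-1 s1^-1 (prefix) and γ⁻¹ = s1 s1 (suffix); strip both.
Reduced to β = s1 s2^-1 s2^-1 s2^-1 s1 s1 s1 s2^-1 on 3 strands, 8 crossings.
Compute on β:
Braid: s1 s2^-1 s2^-1 s2^-1 s1 s1 s1 s2^-1 on 3 strands, 8 crossings.
Writhe w = (#positive) - (#negative) = 4 - 4 = 0.
Enumerate smoothing states for the bracket polynomial. There are 2^8 = 256 states.
Smooth each crossing (0=||, 1=⌣⌢); contribution A^(Σ sign_k(1-2s_k)) * d^(L-1).
Tabulate the states by total A-exponent and number of loops L (A-exp: L × count):
  A^8: L=5 ×1
  A^6: L=4 ×8
  A^4: L=3 ×25, L=5 ×3
  A^2: L=2 ×37, L=4 ×18, L=6 ×1
  A^0: L=1 ×25, L=3 ×37, L=5 ×8
  A^-2: L=2 ×37, L=4 ×18, L=6 ×1
  A^-4: L=3 ×25, L=5 ×3
  A^-6: L=4 ×8
  A^-8: L=5 ×1
Each group contributes A^e * Σ count * d^(L-1):
Powers of d = -A^2 - A^-2: d^2 = A^4 + 2 + A^-4; d^3 = -A^6 - 3*A^2 - 3*A^-2 - A^-6; d^4 = A^8 + 4*A^4 + 6 + 4*A^-4 + A^-8; d^5 = -A^10 - 5*A^6 - 10*A^2 - 10*A^-2 - 5*A^-6 - A^-10.
  A^8 * (d^4) = A^16 + 4*A^12 + 6*A^8 + 4*A^4 + 1
  A^6 * (8*d^3) = -8*A^12 - 24*A^8 - 24*A^4 - 8
  A^4 * (25*d^2 + 3*d^4) = 3*A^12 + 37*A^8 + 68*A^4 + 37 + 3*A^-4
  A^2 * (37*d + 18*d^3 + d^5) = -A^12 - 23*A^8 - 101*A^4 - 101 - 23*A^-4 - A^-8
  A^0 * (25 + 37*d^2 + 8*d^4) = 8*A^8 + 69*A^4 + 147 + 69*A^-4 + 8*A^-8
  A^-2 * (37*d + 18*d^3 + d^5) = -A^8 - 23*A^4 - 101 - 101*A^-4 - 23*A^-8 - A^-12
  A^-4 * (25*d^2 + 3*d^4) = 3*A^4 + 37 + 68*A^-4 + 37*A^-8 + 3*A^-12
  A^-6 * (8*d^3) = -8 - 24*A^-4 - 24*A^-8 - 8*A^-12
  A^-8 * (d^4) = 1 + 4*A^-4 + 6*A^-8 + 4*A^-12 + A^-16
Summing the groups: <K> = A^16 - 2*A^12 + 3*A^8 - 4*A^4 + 5 - 4*A^-4 + 3*A^-8 - 2*A^-12 + A^-16
Normalise by the writhe: (-A^3)^(-w) = (-A^3)^(0) = 1, so f(A) = 1 * <K> = A^16 - 2*A^12 + 3*A^8 - 4*A^4 + 5 - 4*A^-4 + 3*A^-8 - 2*A^-12 + A^-16.
Substitute A = t^(-1/4), i.e. A^e → t^(-e/4): V(t) = t^4 - 2*t^3 + 3*t^2 - 4*t + 5 - 4*t^-1 + 3*t^-2 - 2*t^-3 + t^-4

Answer: t^4 - 2*t^3 + 3*t^2 - 4*t + 5 - 4*t^-1 + 3*t^-2 - 2*t^-3 + t^-4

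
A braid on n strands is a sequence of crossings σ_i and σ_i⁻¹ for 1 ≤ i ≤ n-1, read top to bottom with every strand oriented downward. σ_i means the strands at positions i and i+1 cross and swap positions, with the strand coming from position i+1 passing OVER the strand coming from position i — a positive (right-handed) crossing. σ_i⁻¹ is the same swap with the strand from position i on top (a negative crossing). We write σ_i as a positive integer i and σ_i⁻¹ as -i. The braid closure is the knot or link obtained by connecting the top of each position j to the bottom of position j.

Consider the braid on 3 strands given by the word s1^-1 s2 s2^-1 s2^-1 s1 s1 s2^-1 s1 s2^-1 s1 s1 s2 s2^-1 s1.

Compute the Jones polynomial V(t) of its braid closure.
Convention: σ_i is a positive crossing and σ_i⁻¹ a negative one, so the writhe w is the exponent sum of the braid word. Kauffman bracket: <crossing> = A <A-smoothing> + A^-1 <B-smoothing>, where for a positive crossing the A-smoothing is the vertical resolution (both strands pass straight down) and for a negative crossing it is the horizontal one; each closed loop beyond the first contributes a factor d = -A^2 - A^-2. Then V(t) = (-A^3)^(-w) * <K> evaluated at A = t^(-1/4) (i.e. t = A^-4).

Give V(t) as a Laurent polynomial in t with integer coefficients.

The presented braid s1^-1 s2 s2^-1 s2^-1 s1 s1 s2^-1 s1 s2^-1 s1 s1 s2 s2^-1 s1 on 3 strands reduces by inverse Markov moves (closure unchanged at each step):
  Deconjugate: the word is γ·β·γ⁻¹ with γ = s1^-1 (prefix) and γ⁻¹ = s1 (suffix); strip both.
  Deconjugate: the word is γ·β·γ⁻¹ with γ = s2 s2^-1 (prefix) and γ⁻¹ = s2 s2^-1 (suffix); strip both.
Reduced to β = s2^-1 s1 s1 s2^-1 s1 s2^-1 s1 s1 on 3 strands, 8 crossings.
Compute on β:
Braid: s2^-1 s1 s1 s2^-1 s1 s2^-1 s1 s1 on 3 strands, 8 crossings.
Writhe w = (#positive) - (#negative) = 5 - 3 = 2.
State-sum expansion of <K>. There are 2^8 = 256 states.
For each crossing: s=0 is the vertical smoothing, s=1 horizontal. Crossing k contributes A^(sign_k * (1 - 2*s_k)); loop factor d = -A^2 - A^-2.
Tabulate the states by total A-exponent and number of loops L (A-exp: L × count):
  A^8: L=4 ×1
  A^6: L=3 ×8
  A^4: L=2 ×26, L=4 ×2
  A^2: L=1 ×35, L=3 ×21
  A^0: L=2 ×63, L=4 ×7
  A^-2: L=3 ×55, L=5 ×1
  A^-4: L=4 ×28
  A^-6: L=5 ×8
  A^-8: L=6 ×1
Each group contributes A^e * Σ count * d^(L-1):
Powers of d = -A^2 - A^-2: d^2 = A^4 + 2 + A^-4; d^3 = -A^6 - 3*A^2 - 3*A^-2 - A^-6; d^4 = A^8 + 4*A^4 + 6 + 4*A^-4 + A^-8; d^5 = -A^10 - 5*A^6 - 10*A^2 - 10*A^-2 - 5*A^-6 - A^-10.
  A^8 * (d^3) = -A^14 - 3*A^10 - 3*A^6 - A^2
  A^6 * (8*d^2) = 8*A^10 + 16*A^6 + 8*A^2
  A^4 * (26*d + 2*d^3) = -2*A^10 - 32*A^6 - 32*A^2 - 2*A^-2
  A^2 * (35 + 21*d^2) = 21*A^6 + 77*A^2 + 21*A^-2
  A^0 * (63*d + 7*d^3) = -7*A^6 - 84*A^2 - 84*A^-2 - 7*A^-6
  A^-2 * (55*d^2 + d^4) = A^6 + 59*A^2 + 116*A^-2 + 59*A^-6 + A^-10
  A^-4 * (28*d^3) = -28*A^2 - 84*A^-2 - 84*A^-6 - 28*A^-10
  A^-6 * (8*d^4) = 8*A^2 + 32*A^-2 + 48*A^-6 + 32*A^-10 + 8*A^-14
  A^-8 * (d^5) = -A^2 - 5*A^-2 - 10*A^-6 - 10*A^-10 - 5*A^-14 - A^-18
Summing the groups: <K> = -A^14 + 3*A^10 - 4*A^6 + 6*A^2 - 6*A^-2 + 6*A^-6 - 5*A^-10 + 3*A^-14 - A^-18
Normalise by the writhe: (-A^3)^(-w) = (-A^3)^(-2) = A^-6, so f(A) = A^-6 * <K> = -A^8 + 3*A^4 - 4 + 6*A^-4 - 6*A^-8 + 6*A^-12 - 5*A^-16 + 3*A^-20 - A^-24.
Substitute A = t^(-1/4), i.e. A^e → t^(-e/4): V(t) = -t^6 + 3*t^5 - 5*t^4 + 6*t^3 - 6*t^2 + 6*t - 4 + 3*t^-1 - t^-2

Answer: -t^6 + 3*t^5 - 5*t^4 + 6*t^3 - 6*t^2 + 6*t - 4 + 3*t^-1 - t^-2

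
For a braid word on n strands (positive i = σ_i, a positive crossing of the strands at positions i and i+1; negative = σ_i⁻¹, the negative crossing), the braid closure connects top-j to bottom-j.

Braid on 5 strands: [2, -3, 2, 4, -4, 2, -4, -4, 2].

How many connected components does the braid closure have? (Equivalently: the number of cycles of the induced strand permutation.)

4

Derivation:
Track the strand permutation on 5 strands, starting from identity.
  step 1: s2 swaps positions 2,3 -> [1 3 2 4 5]
  step 2: s3^-1 swaps positions 3,4 -> [1 3 4 2 5]
  step 3: s2 swaps positions 2,3 -> [1 4 3 2 5]
  step 4: s4 swaps positions 4,5 -> [1 4 3 5 2]
  step 5: s4^-1 swaps positions 4,5 -> [1 4 3 2 5]
  step 6: s2 swaps positions 2,3 -> [1 3 4 2 5]
  step 7: s4^-1 swaps positions 4,5 -> [1 3 4 5 2]
  step 8: s4^-1 swaps positions 4,5 -> [1 3 4 2 5]
  step 9: s2 swaps positions 2,3 -> [1 4 3 2 5]
Final permutation (position -> original strand): [1 4 3 2 5]
Closure components = cycle count of this permutation = 4.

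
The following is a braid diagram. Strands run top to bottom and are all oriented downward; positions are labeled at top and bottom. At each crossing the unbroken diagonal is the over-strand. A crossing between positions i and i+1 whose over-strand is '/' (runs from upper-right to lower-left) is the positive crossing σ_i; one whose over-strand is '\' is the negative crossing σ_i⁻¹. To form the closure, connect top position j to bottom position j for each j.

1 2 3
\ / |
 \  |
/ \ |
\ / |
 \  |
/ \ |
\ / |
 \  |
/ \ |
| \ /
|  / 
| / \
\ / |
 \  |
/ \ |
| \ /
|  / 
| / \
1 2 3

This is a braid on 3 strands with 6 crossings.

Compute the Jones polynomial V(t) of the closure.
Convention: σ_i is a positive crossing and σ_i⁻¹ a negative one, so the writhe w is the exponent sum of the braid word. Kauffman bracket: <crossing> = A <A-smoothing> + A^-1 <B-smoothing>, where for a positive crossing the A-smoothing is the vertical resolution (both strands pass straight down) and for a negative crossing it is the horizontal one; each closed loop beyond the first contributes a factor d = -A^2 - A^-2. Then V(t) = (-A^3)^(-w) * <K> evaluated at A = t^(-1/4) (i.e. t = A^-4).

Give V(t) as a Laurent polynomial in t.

Reading the diagram top to bottom ('/'-over between positions i,i+1 = s_i, '\'-over = s_i^-1): braid word = s1^-1 s1^-1 s1^-1 s2 s1^-1 s2.
Braid: s1^-1 s1^-1 s1^-1 s2 s1^-1 s2 on 3 strands, 6 crossings.
Writhe w = (#positive) - (#negative) = 2 - 4 = -2.
State-sum expansion of <K>. There are 2^6 = 64 states.
For each crossing: s=0 is the vertical smoothing, s=1 horizontal. Crossing k contributes A^(sign_k * (1 - 2*s_k)); loop factor d = -A^2 - A^-2.
Tabulate the states by total A-exponent and number of loops L (A-exp: L × count):
  A^6: L=5 ×1
  A^4: L=4 ×6
  A^2: L=3 ×15
  A^0: L=2 ×19, L=4 ×1
  A^-2: L=1 ×11, L=3 ×4
  A^-4: L=2 ×6
  A^-6: L=3 ×1
Each group contributes A^e * Σ count * d^(L-1):
Powers of d = -A^2 - A^-2: d^2 = A^4 + 2 + A^-4; d^3 = -A^6 - 3*A^2 - 3*A^-2 - A^-6; d^4 = A^8 + 4*A^4 + 6 + 4*A^-4 + A^-8.
  A^6 * (d^4) = A^14 + 4*A^10 + 6*A^6 + 4*A^2 + A^-2
  A^4 * (6*d^3) = -6*A^10 - 18*A^6 - 18*A^2 - 6*A^-2
  A^2 * (15*d^2) = 15*A^6 + 30*A^2 + 15*A^-2
  A^0 * (19*d + d^3) = -A^6 - 22*A^2 - 22*A^-2 - A^-6
  A^-2 * (11 + 4*d^2) = 4*A^2 + 19*A^-2 + 4*A^-6
  A^-4 * (6*d) = -6*A^-2 - 6*A^-6
  A^-6 * (d^2) = A^-2 + 2*A^-6 + A^-10
Summing the groups: <K> = A^14 - 2*A^10 + 2*A^6 - 2*A^2 + 2*A^-2 - A^-6 + A^-10
Normalise by the writhe: (-A^3)^(-w) = (-A^3)^(2) = A^6, so f(A) = A^6 * <K> = A^20 - 2*A^16 + 2*A^12 - 2*A^8 + 2*A^4 - 1 + A^-4.
Substitute A = t^(-1/4), i.e. A^e → t^(-e/4): V(t) = t - 1 + 2*t^-1 - 2*t^-2 + 2*t^-3 - 2*t^-4 + t^-5

Answer: t - 1 + 2*t^-1 - 2*t^-2 + 2*t^-3 - 2*t^-4 + t^-5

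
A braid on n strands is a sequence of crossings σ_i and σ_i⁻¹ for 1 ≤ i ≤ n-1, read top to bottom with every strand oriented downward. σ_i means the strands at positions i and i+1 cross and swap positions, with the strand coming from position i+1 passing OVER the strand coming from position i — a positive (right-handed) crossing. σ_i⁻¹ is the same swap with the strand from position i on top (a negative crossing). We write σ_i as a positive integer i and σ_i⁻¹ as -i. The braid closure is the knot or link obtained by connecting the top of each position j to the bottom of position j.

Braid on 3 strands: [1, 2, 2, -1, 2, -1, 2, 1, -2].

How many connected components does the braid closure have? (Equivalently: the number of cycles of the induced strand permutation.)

Track the strand permutation on 3 strands, starting from identity.
  step 1: s1 swaps positions 1,2 -> [2 1 3]
  step 2: s2 swaps positions 2,3 -> [2 3 1]
  step 3: s2 swaps positions 2,3 -> [2 1 3]
  step 4: s1^-1 swaps positions 1,2 -> [1 2 3]
  step 5: s2 swaps positions 2,3 -> [1 3 2]
  step 6: s1^-1 swaps positions 1,2 -> [3 1 2]
  step 7: s2 swaps positions 2,3 -> [3 2 1]
  step 8: s1 swaps positions 1,2 -> [2 3 1]
  step 9: s2^-1 swaps positions 2,3 -> [2 1 3]
Final permutation (position -> original strand): [2 1 3]
Closure components = cycle count of this permutation = 2.

Answer: 2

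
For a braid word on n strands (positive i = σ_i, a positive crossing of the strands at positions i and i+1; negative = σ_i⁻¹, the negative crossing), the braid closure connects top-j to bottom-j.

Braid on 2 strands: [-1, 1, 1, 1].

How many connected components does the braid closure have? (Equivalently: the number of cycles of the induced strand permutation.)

Track the strand permutation on 2 strands, starting from identity.
  step 1: s1^-1 swaps positions 1,2 -> [2 1]
  step 2: s1 swaps positions 1,2 -> [1 2]
  step 3: s1 swaps positions 1,2 -> [2 1]
  step 4: s1 swaps positions 1,2 -> [1 2]
Final permutation (position -> original strand): [1 2]
Closure components = cycle count of this permutation = 2.

Answer: 2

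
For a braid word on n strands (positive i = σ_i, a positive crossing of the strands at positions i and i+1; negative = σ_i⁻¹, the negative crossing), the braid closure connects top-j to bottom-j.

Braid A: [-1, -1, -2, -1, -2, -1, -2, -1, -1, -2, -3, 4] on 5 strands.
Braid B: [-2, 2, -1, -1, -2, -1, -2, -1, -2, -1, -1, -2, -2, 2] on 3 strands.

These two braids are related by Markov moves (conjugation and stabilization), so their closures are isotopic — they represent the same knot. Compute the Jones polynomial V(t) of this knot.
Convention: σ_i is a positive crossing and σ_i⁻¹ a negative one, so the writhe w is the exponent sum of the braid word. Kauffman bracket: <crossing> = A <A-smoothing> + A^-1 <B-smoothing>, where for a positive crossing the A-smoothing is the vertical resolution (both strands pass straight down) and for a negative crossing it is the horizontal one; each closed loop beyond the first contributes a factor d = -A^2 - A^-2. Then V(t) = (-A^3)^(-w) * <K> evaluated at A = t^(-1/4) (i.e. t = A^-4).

t^-4 + t^-6 - t^-10

Derivation:
Markov-equivalent braids have isotopic closures, hence identical knot invariants. Strip the Markov moves from each word to reach a common short braid β, then compute V(t) once on β.
Braid A: s1^-1 s1^-1 s2^-1 s1^-1 s2^-1 s1^-1 s2^-1 s1^-1 s1^-1 s2^-1 s3^-1 s4 on 5 strands reduces by inverse Markov moves (closure unchanged at each step):
  Destabilize: the word has the form β·s4 where s4 occurs only as the final letter (β ∈ B_4); drop it and the last strand → 4 strands.
  Destabilize: the word has the form β·s3^-1 where s3^-1 occurs only as the final letter (β ∈ B_3); drop it and the last strand → 3 strands.
Reduced to β = s1^-1 s1^-1 s2^-1 s1^-1 s2^-1 s1^-1 s2^-1 s1^-1 s1^-1 s2^-1 on 3 strands, 10 crossings.
Braid B: s2^-1 s2 s1^-1 s1^-1 s2^-1 s1^-1 s2^-1 s1^-1 s2^-1 s1^-1 s1^-1 s2^-1 s2^-1 s2 on 3 strands reduces by inverse Markov moves (closure unchanged at each step):
  Deconjugate: the word is γ·β·γ⁻¹ with γ = s2^-1 s2 (prefix) and γ⁻¹ = s2^-1 s2 (suffix); strip both.
Reduced to β = s1^-1 s1^-1 s2^-1 s1^-1 s2^-1 s1^-1 s2^-1 s1^-1 s1^-1 s2^-1 on 3 strands, 10 crossings.
Both give the same β = s1^-1 s1^-1 s2^-1 s1^-1 s2^-1 s1^-1 s2^-1 s1^-1 s1^-1 s2^-1 on 3 strands, so one state sum suffices:
Braid: s1^-1 s1^-1 s2^-1 s1^-1 s2^-1 s1^-1 s2^-1 s1^-1 s1^-1 s2^-1 on 3 strands, 10 crossings.
Writhe w = (#positive) - (#negative) = 0 - 10 = -10.
State-sum expansion of <K>. There are 2^10 = 1024 states.
Smooth each crossing (0=||, 1=⌣⌢); contribution A^(Σ sign_k(1-2s_k)) * d^(L-1).
Tabulate the states by total A-exponent and number of loops L (A-exp: L × count):
  A^10: L=3 ×1
  A^8: L=2 ×4, L=4 ×6
  A^6: L=1 ×4, L=3 ×30, L=5 ×11
  A^4: L=2 ×48, L=4 ×65, L=6 ×7
  A^2: L=1 ×24, L=3 ×140, L=5 ×45, L=7 ×1
  A^0: L=2 ×129, L=4 ×117, L=6 ×6
  A^-2: L=1 ×43, L=3 ×151, L=5 ×16
  A^-4: L=2 ×96, L=4 ×24
  A^-6: L=1 ×24, L=3 ×21
  A^-8: L=2 ×10
  A^-10: L=3 ×1
Each group contributes A^e * Σ count * d^(L-1):
Powers of d = -A^2 - A^-2: d^2 = A^4 + 2 + A^-4; d^3 = -A^6 - 3*A^2 - 3*A^-2 - A^-6; d^4 = A^8 + 4*A^4 + 6 + 4*A^-4 + A^-8; d^5 = -A^10 - 5*A^6 - 10*A^2 - 10*A^-2 - 5*A^-6 - A^-10; d^6 = A^12 + 6*A^8 + 15*A^4 + 20 + 15*A^-4 + 6*A^-8 + A^-12.
  A^10 * (d^2) = A^14 + 2*A^10 + A^6
  A^8 * (4*d + 6*d^3) = -6*A^14 - 22*A^10 - 22*A^6 - 6*A^2
  A^6 * (4 + 30*d^2 + 11*d^4) = 11*A^14 + 74*A^10 + 130*A^6 + 74*A^2 + 11*A^-2
  A^4 * (48*d + 65*d^3 + 7*d^5) = -7*A^14 - 100*A^10 - 313*A^6 - 313*A^2 - 100*A^-2 - 7*A^-6
  A^2 * (24 + 140*d^2 + 45*d^4 + d^6) = A^14 + 51*A^10 + 335*A^6 + 594*A^2 + 335*A^-2 + 51*A^-6 + A^-10
  A^0 * (129*d + 117*d^3 + 6*d^5) = -6*A^10 - 147*A^6 - 540*A^2 - 540*A^-2 - 147*A^-6 - 6*A^-10
  A^-2 * (43 + 151*d^2 + 16*d^4) = 16*A^6 + 215*A^2 + 441*A^-2 + 215*A^-6 + 16*A^-10
  A^-4 * (96*d + 24*d^3) = -24*A^2 - 168*A^-2 - 168*A^-6 - 24*A^-10
  A^-6 * (24 + 21*d^2) = 21*A^-2 + 66*A^-6 + 21*A^-10
  A^-8 * (10*d) = -10*A^-6 - 10*A^-10
  A^-10 * (d^2) = A^-6 + 2*A^-10 + A^-14
Summing the groups: <K> = -A^10 + A^-6 + A^-14
Normalise by the writhe: (-A^3)^(-w) = (-A^3)^(10) = A^30, so f(A) = A^30 * <K> = -A^40 + A^24 + A^16.
Substitute A = t^(-1/4), i.e. A^e → t^(-e/4): V(t) = t^-4 + t^-6 - t^-10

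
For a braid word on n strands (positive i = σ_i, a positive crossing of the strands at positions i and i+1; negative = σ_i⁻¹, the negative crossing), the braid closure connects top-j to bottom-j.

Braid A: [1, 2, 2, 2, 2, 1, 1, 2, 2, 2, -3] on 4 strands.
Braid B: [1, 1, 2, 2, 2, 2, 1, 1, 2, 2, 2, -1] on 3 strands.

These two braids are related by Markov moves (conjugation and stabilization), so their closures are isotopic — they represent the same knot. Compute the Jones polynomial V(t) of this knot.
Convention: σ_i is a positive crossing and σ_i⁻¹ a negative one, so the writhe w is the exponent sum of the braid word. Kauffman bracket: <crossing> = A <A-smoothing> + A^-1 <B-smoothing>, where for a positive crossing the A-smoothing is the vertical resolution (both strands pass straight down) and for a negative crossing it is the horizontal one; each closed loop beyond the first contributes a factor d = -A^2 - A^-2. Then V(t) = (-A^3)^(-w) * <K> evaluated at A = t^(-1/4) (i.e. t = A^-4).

-t^12 + t^11 - t^10 + t^9 - t^8 + t^6 + t^4

Derivation:
Markov-equivalent braids have isotopic closures, hence identical knot invariants. Strip the Markov moves from each word to reach a common short braid β, then compute V(t) once on β.
Braid A: s1 s2 s2 s2 s2 s1 s1 s2 s2 s2 s3^-1 on 4 strands reduces by inverse Markov moves (closure unchanged at each step):
  Destabilize: the word has the form β·s3^-1 where s3^-1 occurs only as the final letter (β ∈ B_3); drop it and the last strand → 3 strands.
Reduced to β = s1 s2 s2 s2 s2 s1 s1 s2 s2 s2 on 3 strands, 10 crossings.
Braid B: s1 s1 s2 s2 s2 s2 s1 s1 s2 s2 s2 s1^-1 on 3 strands reduces by inverse Markov moves (closure unchanged at each step):
  Deconjugate: the word is γ·β·γ⁻¹ with γ = s1 (prefix) and γ⁻¹ = s1^-1 (suffix); strip both.
Reduced to β = s1 s2 s2 s2 s2 s1 s1 s2 s2 s2 on 3 strands, 10 crossings.
Both give the same β = s1 s2 s2 s2 s2 s1 s1 s2 s2 s2 on 3 strands, so one state sum suffices:
Braid: s1 s2 s2 s2 s2 s1 s1 s2 s2 s2 on 3 strands, 10 crossings.
Writhe w = (#positive) - (#negative) = 10 - 0 = 10.
Computing the Kauffman bracket via state sum. There are 2^10 = 1024 states.
Smooth each crossing (0=||, 1=⌣⌢); contribution A^(Σ sign_k(1-2s_k)) * d^(L-1).
Tabulate the states by total A-exponent and number of loops L (A-exp: L × count):
  A^10: L=3 ×1
  A^8: L=2 ×10
  A^6: L=1 ×21, L=3 ×24
  A^4: L=2 ×84, L=4 ×36
  A^2: L=1 ×24, L=3 ×151, L=5 ×35
  A^0: L=2 ×72, L=4 ×159, L=6 ×21
  A^-2: L=3 ×98, L=5 ×105, L=7 ×7
  A^-4: L=4 ×76, L=6 ×43, L=8 ×1
  A^-6: L=5 ×35, L=7 ×10
  A^-8: L=6 ×9, L=8 ×1
  A^-10: L=7 ×1
Each group contributes A^e * Σ count * d^(L-1):
Powers of d = -A^2 - A^-2: d^2 = A^4 + 2 + A^-4; d^3 = -A^6 - 3*A^2 - 3*A^-2 - A^-6; d^4 = A^8 + 4*A^4 + 6 + 4*A^-4 + A^-8; d^5 = -A^10 - 5*A^6 - 10*A^2 - 10*A^-2 - 5*A^-6 - A^-10; d^6 = A^12 + 6*A^8 + 15*A^4 + 20 + 15*A^-4 + 6*A^-8 + A^-12; d^7 = -A^14 - 7*A^10 - 21*A^6 - 35*A^2 - 35*A^-2 - 21*A^-6 - 7*A^-10 - A^-14.
  A^10 * (d^2) = A^14 + 2*A^10 + A^6
  A^8 * (10*d) = -10*A^10 - 10*A^6
  A^6 * (21 + 24*d^2) = 24*A^10 + 69*A^6 + 24*A^2
  A^4 * (84*d + 36*d^3) = -36*A^10 - 192*A^6 - 192*A^2 - 36*A^-2
  A^2 * (24 + 151*d^2 + 35*d^4) = 35*A^10 + 291*A^6 + 536*A^2 + 291*A^-2 + 35*A^-6
  A^0 * (72*d + 159*d^3 + 21*d^5) = -21*A^10 - 264*A^6 - 759*A^2 - 759*A^-2 - 264*A^-6 - 21*A^-10
  A^-2 * (98*d^2 + 105*d^4 + 7*d^6) = 7*A^10 + 147*A^6 + 623*A^2 + 966*A^-2 + 623*A^-6 + 147*A^-10 + 7*A^-14
  A^-4 * (76*d^3 + 43*d^5 + d^7) = -A^10 - 50*A^6 - 312*A^2 - 693*A^-2 - 693*A^-6 - 312*A^-10 - 50*A^-14 - A^-18
  A^-6 * (35*d^4 + 10*d^6) = 10*A^6 + 95*A^2 + 290*A^-2 + 410*A^-6 + 290*A^-10 + 95*A^-14 + 10*A^-18
  A^-8 * (9*d^5 + d^7) = -A^6 - 16*A^2 - 66*A^-2 - 125*A^-6 - 125*A^-10 - 66*A^-14 - 16*A^-18 - A^-22
  A^-10 * (d^6) = A^2 + 6*A^-2 + 15*A^-6 + 20*A^-10 + 15*A^-14 + 6*A^-18 + A^-22
Summing the groups: <K> = A^14 + A^6 - A^-2 + A^-6 - A^-10 + A^-14 - A^-18
Normalise by the writhe: (-A^3)^(-w) = (-A^3)^(-10) = A^-30, so f(A) = A^-30 * <K> = A^-16 + A^-24 - A^-32 + A^-36 - A^-40 + A^-44 - A^-48.
Substitute A = t^(-1/4), i.e. A^e → t^(-e/4): V(t) = -t^12 + t^11 - t^10 + t^9 - t^8 + t^6 + t^4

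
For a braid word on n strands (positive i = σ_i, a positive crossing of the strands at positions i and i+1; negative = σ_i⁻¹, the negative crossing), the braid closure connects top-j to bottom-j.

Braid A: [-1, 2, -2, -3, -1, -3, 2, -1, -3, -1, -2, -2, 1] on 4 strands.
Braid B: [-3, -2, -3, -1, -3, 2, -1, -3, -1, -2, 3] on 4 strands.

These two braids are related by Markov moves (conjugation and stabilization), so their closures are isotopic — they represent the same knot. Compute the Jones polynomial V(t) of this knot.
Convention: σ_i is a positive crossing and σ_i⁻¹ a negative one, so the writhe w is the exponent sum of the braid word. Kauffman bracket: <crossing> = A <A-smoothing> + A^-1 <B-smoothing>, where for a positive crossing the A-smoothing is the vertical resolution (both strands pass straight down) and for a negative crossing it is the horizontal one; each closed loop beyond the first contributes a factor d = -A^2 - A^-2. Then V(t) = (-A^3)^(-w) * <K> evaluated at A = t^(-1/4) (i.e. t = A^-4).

Markov-equivalent braids have isotopic closures, hence identical knot invariants. Strip the Markov moves from each word to reach a common short braid β, then compute V(t) once on β.
Braid A: s1^-1 s2 s2^-1 s3^-1 s1^-1 s3^-1 s2 s1^-1 s3^-1 s1^-1 s2^-1 s2^-1 s1 on 4 strands reduces by inverse Markov moves (closure unchanged at each step):
  Deconjugate: the word is γ·β·γ⁻¹ with γ = s1^-1 s2 (prefix) and γ⁻¹ = s2^-1 s1 (suffix); strip both.
Reduced to β = s2^-1 s3^-1 s1^-1 s3^-1 s2 s1^-1 s3^-1 s1^-1 s2^-1 on 4 strands, 9 crossings.
Braid B: s3^-1 s2^-1 s3^-1 s1^-1 s3^-1 s2 s1^-1 s3^-1 s1^-1 s2^-1 s3 on 4 strands reduces by inverse Markov moves (closure unchanged at each step):
  Deconjugate: the word is γ·β·γ⁻¹ with γ = s3^-1 (prefix) and γ⁻¹ = s3 (suffix); strip both.
Reduced to β = s2^-1 s3^-1 s1^-1 s3^-1 s2 s1^-1 s3^-1 s1^-1 s2^-1 on 4 strands, 9 crossings.
Both give the same β = s2^-1 s3^-1 s1^-1 s3^-1 s2 s1^-1 s3^-1 s1^-1 s2^-1 on 4 strands, so one state sum suffices:
Braid: s2^-1 s3^-1 s1^-1 s3^-1 s2 s1^-1 s3^-1 s1^-1 s2^-1 on 4 strands, 9 crossings.
Writhe w = (#positive) - (#negative) = 1 - 8 = -7.
State-sum expansion of <K>. There are 2^9 = 512 states.
Each crossing splits two ways (0=vertical, 1=horizontal). The state's weight is A^(#A-smoothings - #B-smoothings) * d^(loops - 1).
Tabulate the states by total A-exponent and number of loops L (A-exp: L × count):
  A^9: L=6 ×1
  A^7: L=5 ×9
  A^5: L=4 ×35, L=6 ×1
  A^3: L=3 ×74, L=5 ×10
  A^1: L=2 ×85, L=4 ×41
  A^-1: L=1 ×42, L=3 ×80, L=5 ×4
  A^-3: L=2 ×65, L=4 ×19
  A^-5: L=1 ×9, L=3 ×26, L=5 ×1
  A^-7: L=2 ×6, L=4 ×3
  A^-9: L=3 ×1
Each group contributes A^e * Σ count * d^(L-1):
Powers of d = -A^2 - A^-2: d^2 = A^4 + 2 + A^-4; d^3 = -A^6 - 3*A^2 - 3*A^-2 - A^-6; d^4 = A^8 + 4*A^4 + 6 + 4*A^-4 + A^-8; d^5 = -A^10 - 5*A^6 - 10*A^2 - 10*A^-2 - 5*A^-6 - A^-10.
  A^9 * (d^5) = -A^19 - 5*A^15 - 10*A^11 - 10*A^7 - 5*A^3 - A^-1
  A^7 * (9*d^4) = 9*A^15 + 36*A^11 + 54*A^7 + 36*A^3 + 9*A^-1
  A^5 * (35*d^3 + d^5) = -A^15 - 40*A^11 - 115*A^7 - 115*A^3 - 40*A^-1 - A^-5
  A^3 * (74*d^2 + 10*d^4) = 10*A^11 + 114*A^7 + 208*A^3 + 114*A^-1 + 10*A^-5
  A^1 * (85*d + 41*d^3) = -41*A^7 - 208*A^3 - 208*A^-1 - 41*A^-5
  A^-1 * (42 + 80*d^2 + 4*d^4) = 4*A^7 + 96*A^3 + 226*A^-1 + 96*A^-5 + 4*A^-9
  A^-3 * (65*d + 19*d^3) = -19*A^3 - 122*A^-1 - 122*A^-5 - 19*A^-9
  A^-5 * (9 + 26*d^2 + d^4) = A^3 + 30*A^-1 + 67*A^-5 + 30*A^-9 + A^-13
  A^-7 * (6*d + 3*d^3) = -3*A^-1 - 15*A^-5 - 15*A^-9 - 3*A^-13
  A^-9 * (d^2) = A^-5 + 2*A^-9 + A^-13
Summing the groups: <K> = -A^19 + 3*A^15 - 4*A^11 + 6*A^7 - 6*A^3 + 5*A^-1 - 5*A^-5 + 2*A^-9 - A^-13
Normalise by the writhe: (-A^3)^(-w) = (-A^3)^(7) = -A^21, so f(A) = -A^21 * <K> = A^40 - 3*A^36 + 4*A^32 - 6*A^28 + 6*A^24 - 5*A^20 + 5*A^16 - 2*A^12 + A^8.
Substitute A = t^(-1/4), i.e. A^e → t^(-e/4): V(t) = t^-2 - 2*t^-3 + 5*t^-4 - 5*t^-5 + 6*t^-6 - 6*t^-7 + 4*t^-8 - 3*t^-9 + t^-10

Answer: t^-2 - 2*t^-3 + 5*t^-4 - 5*t^-5 + 6*t^-6 - 6*t^-7 + 4*t^-8 - 3*t^-9 + t^-10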